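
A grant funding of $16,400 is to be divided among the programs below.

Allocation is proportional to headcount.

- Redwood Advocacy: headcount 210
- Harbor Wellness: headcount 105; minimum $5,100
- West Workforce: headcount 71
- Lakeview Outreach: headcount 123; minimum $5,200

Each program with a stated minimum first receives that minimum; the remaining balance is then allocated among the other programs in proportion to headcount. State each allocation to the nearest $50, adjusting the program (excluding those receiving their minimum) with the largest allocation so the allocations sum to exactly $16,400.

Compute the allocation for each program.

Redwood Advocacy: $4,550; Harbor Wellness: $5,100; West Workforce: $1,550; Lakeview Outreach: $5,200

Minimums first: Harbor Wellness $5,100; Lakeview Outreach $5,200. Residual $6,100.
Residual split over remaining headcount 281: Redwood Advocacy 4,558.72 → $4,550; West Workforce 1,541.28 → $1,550.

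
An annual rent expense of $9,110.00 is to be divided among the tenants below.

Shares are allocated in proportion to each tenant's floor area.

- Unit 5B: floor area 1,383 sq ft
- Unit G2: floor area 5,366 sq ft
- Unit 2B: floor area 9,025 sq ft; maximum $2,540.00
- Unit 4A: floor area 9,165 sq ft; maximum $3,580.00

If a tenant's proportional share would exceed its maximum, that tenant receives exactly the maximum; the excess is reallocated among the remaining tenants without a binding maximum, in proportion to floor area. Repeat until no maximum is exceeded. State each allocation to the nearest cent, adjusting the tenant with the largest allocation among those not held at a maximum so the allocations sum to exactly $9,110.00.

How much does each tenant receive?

Sum of floor area: 24,939.
Proportional shares (ignoring caps): Unit 5B 505.1979; Unit G2 1,960.1532; Unit 2B 3,296.7541; Unit 4A 3,347.8949.
Held at cap: Unit 2B ($2,540.00); remaining pool $6,570.00 reallocated over remaining floor area 15,914.
Held at cap: Unit 4A ($3,580.00); remaining pool $2,990.00 reallocated over remaining floor area 6,749.
Shares after redistribution: Unit 5B 612.7085 → $612.71; Unit G2 2,377.2915 → $2,377.29.

Unit 5B: $612.71 · Unit G2: $2,377.29 · Unit 2B: $2,540.00 · Unit 4A: $3,580.00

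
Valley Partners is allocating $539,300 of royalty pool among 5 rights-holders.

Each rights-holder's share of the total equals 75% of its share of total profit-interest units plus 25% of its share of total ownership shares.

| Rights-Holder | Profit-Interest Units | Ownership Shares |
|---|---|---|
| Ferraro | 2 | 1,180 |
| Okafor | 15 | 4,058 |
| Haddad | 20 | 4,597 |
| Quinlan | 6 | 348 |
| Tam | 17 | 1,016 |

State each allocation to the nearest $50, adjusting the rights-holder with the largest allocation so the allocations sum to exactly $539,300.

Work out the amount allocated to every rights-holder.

Ferraro: $27,700 | Okafor: $149,950 | Haddad: $190,150 | Quinlan: $44,650 | Tam: $126,850

Totals — profit-interest units 60, ownership shares 11,199.
Blended shares (75% profit-interest units + 25% ownership shares): Ferraro 0.0513; Okafor 0.2781; Haddad 0.3526; Quinlan 0.0828; Tam 0.2352.
Unrounded shares: Ferraro 27,688.55; Okafor 149,973.10; Haddad 190,168.38; Quinlan 44,637.08; Tam 126,832.90.
At nearest $50: Ferraro $27,700; Okafor $149,950; Haddad $190,150; Quinlan $44,650; Tam $126,850. Sum = $539,300.
No rounding difference to absorb.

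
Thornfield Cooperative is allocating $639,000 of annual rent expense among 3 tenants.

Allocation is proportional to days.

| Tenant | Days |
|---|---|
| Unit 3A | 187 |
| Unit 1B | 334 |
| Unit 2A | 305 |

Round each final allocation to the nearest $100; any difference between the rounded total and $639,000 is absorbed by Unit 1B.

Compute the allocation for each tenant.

Unit 3A: $144,700 | Unit 1B: $258,300 | Unit 2A: $236,000

Combined days = 826.
Raw shares: Unit 3A 187/826 × $639,000 = 144,664.65; Unit 1B 334/826 × $639,000 = 258,384.99; Unit 2A 305/826 × $639,000 = 235,950.36.
At nearest $100: Unit 3A $144,700; Unit 1B $258,400; Unit 2A $236,000. Sum = $639,100.
Difference $639,000 − $639,100 = −$100 applied to Unit 1B: Unit 1B becomes $258,300.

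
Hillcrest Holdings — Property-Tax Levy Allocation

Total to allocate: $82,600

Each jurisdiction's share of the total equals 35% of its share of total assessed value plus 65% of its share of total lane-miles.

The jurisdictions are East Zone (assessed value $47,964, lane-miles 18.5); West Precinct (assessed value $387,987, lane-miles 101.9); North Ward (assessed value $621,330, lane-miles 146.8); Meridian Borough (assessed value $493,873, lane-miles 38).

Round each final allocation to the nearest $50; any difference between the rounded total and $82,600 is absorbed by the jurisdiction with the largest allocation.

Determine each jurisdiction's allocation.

East Zone: $4,150 | West Precinct: $25,150 | North Ward: $37,400 | Meridian Borough: $15,900

Totals — assessed value 1,551,154, lane-miles 305.2.
Combined weights (35% assessed value + 65% lane-miles): East Zone 0.0502; West Precinct 0.3046; North Ward 0.4528; Meridian Borough 0.1924.
Unrounded shares: East Zone 4,148.41; West Precinct 25,157.19; North Ward 37,404.86; Meridian Borough 15,889.54.
After rounding ($50): East Zone $4,150; West Precinct $25,150; North Ward $37,400; Meridian Borough $15,900. Sum = $82,600.
Rounded total matches; no reconciliation needed.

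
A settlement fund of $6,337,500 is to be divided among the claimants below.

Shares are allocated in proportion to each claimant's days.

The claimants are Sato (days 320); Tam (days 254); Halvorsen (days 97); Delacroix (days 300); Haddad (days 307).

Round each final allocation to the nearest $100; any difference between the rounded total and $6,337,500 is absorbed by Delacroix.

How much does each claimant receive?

Combined days = 1,278.
Proportional shares: Sato 320/1,278 × $6,337,500 = 1,586,854.46; Tam 254/1,278 × $6,337,500 = 1,259,565.73; Halvorsen 97/1,278 × $6,337,500 = 481,015.26; Delacroix 300/1,278 × $6,337,500 = 1,487,676.06; Haddad 307/1,278 × $6,337,500 = 1,522,388.50.
After rounding ($100): Sato $1,586,900; Tam $1,259,600; Halvorsen $481,000; Delacroix $1,487,700; Haddad $1,522,400. Sum = $6,337,600.
Difference $6,337,500 − $6,337,600 = −$100 applied to Delacroix: Delacroix becomes $1,487,600.

Sato: $1,586,900; Tam: $1,259,600; Halvorsen: $481,000; Delacroix: $1,487,600; Haddad: $1,522,400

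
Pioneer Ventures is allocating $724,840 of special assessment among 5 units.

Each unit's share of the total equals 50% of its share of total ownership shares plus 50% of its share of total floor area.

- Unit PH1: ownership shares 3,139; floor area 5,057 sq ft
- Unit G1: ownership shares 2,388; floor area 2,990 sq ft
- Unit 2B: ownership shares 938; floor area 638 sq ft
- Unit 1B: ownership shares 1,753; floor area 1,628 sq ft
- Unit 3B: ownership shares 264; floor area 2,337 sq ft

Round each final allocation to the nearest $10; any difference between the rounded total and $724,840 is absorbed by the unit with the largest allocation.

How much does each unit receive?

Unit PH1: $279,010 | Unit G1: $187,700 | Unit 2B: $58,360 | Unit 1B: $121,540 | Unit 3B: $78,230

Totals — ownership shares 8,482, floor area 12,650.
Blended shares (50% ownership shares + 50% floor area): Unit PH1 0.3849; Unit G1 0.2590; Unit 2B 0.0805; Unit 1B 0.1677; Unit 3B 0.1079.
Proportional shares: Unit PH1 279,005.65; Unit G1 187,697.68; Unit 2B 58,357.56; Unit 1B 121,544.29; Unit 3B 78,234.81.
After rounding ($10): Unit PH1 $279,010; Unit G1 $187,700; Unit 2B $58,360; Unit 1B $121,540; Unit 3B $78,230. Sum = $724,840.
No rounding difference to absorb.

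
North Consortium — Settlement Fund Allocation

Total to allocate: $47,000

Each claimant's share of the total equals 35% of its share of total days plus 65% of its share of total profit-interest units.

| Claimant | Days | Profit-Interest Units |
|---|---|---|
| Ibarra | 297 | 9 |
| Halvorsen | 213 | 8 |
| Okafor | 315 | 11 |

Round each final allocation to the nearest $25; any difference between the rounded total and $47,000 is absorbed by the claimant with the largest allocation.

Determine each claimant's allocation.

Ibarra: $15,750 · Halvorsen: $12,975 · Okafor: $18,275

Days total 825; profit-interest units total 28.
Blended shares (35% days + 65% profit-interest units): Ibarra 0.3349; Halvorsen 0.2761; Okafor 0.3890.
Proportional shares: Ibarra 15,741.64; Halvorsen 12,975.66; Okafor 18,282.69.
At nearest $25: Ibarra $15,750; Halvorsen $12,975; Okafor $18,275. Sum = $47,000.
Rounded total matches; no reconciliation needed.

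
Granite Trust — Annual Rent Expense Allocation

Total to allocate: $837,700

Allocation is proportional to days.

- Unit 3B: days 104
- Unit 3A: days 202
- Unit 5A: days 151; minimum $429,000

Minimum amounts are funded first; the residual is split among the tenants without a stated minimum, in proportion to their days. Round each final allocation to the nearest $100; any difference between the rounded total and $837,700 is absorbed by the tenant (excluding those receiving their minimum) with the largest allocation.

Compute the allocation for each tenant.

Unit 3B: $138,900; Unit 3A: $269,800; Unit 5A: $429,000

Minimums first: Unit 5A $429,000. Balance $408,700.
Balance split over remaining days 306: Unit 3B 138,904.58 → $138,900; Unit 3A 269,795.42 → $269,800.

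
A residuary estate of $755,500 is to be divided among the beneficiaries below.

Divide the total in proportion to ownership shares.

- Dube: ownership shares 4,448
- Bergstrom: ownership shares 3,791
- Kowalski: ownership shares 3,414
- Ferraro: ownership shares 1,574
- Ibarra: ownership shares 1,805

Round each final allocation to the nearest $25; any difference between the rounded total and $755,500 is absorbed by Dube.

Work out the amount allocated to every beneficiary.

Dube: $223,575 | Bergstrom: $190,525 | Kowalski: $171,575 | Ferraro: $79,100 | Ibarra: $90,725

Total ownership shares = 15,032.
Unrounded shares: Dube 4,448/15,032 × $755,500 = 223,554.02; Bergstrom 3,791/15,032 × $755,500 = 190,533.56; Kowalski 3,414/15,032 × $755,500 = 171,585.75; Ferraro 1,574/15,032 × $755,500 = 79,108.37; Ibarra 1,805/15,032 × $755,500 = 90,718.30.
After rounding ($25): Dube $223,550; Bergstrom $190,525; Kowalski $171,575; Ferraro $79,100; Ibarra $90,725. Sum = $755,475.
Difference $755,500 − $755,475 = +$25 applied to Dube: Dube becomes $223,575.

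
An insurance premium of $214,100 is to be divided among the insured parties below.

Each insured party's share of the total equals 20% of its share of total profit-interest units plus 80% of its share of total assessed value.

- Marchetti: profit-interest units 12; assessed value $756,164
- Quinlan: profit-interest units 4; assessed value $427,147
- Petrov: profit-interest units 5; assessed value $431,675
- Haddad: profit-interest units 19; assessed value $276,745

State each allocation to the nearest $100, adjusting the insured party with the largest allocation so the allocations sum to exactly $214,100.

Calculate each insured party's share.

Totals — profit-interest units 40, assessed value 1,891,731.
Composite weights (20% profit-interest units + 80% assessed value): Marchetti 0.3798; Quinlan 0.2006; Petrov 0.2076; Haddad 0.2120.
Unrounded shares: Marchetti 81,310.16; Quinlan 42,956.49; Petrov 44,436.96; Haddad 45,396.38.
At nearest $100: Marchetti $81,300; Quinlan $43,000; Petrov $44,400; Haddad $45,400. Sum = $214,100.
Rounded total matches; no reconciliation needed.

Marchetti: $81,300; Quinlan: $43,000; Petrov: $44,400; Haddad: $45,400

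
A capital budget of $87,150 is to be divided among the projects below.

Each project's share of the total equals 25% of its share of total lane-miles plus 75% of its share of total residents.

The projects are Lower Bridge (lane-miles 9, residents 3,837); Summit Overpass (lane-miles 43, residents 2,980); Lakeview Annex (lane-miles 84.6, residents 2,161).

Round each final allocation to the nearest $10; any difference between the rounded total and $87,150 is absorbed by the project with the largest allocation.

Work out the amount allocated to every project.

Lower Bridge: $29,370 | Summit Overpass: $28,550 | Lakeview Annex: $29,230

Lane-miles total 136.6; residents total 8,978.
Combined weights (25% lane-miles + 75% residents): Lower Bridge 0.3370; Summit Overpass 0.3276; Lakeview Annex 0.3354.
Pro-rata amounts: Lower Bridge 29,369.98; Summit Overpass 28,553.72; Lakeview Annex 29,226.30.
At nearest $10: Lower Bridge $29,370; Summit Overpass $28,550; Lakeview Annex $29,230. Sum = $87,150.
No rounding difference to absorb.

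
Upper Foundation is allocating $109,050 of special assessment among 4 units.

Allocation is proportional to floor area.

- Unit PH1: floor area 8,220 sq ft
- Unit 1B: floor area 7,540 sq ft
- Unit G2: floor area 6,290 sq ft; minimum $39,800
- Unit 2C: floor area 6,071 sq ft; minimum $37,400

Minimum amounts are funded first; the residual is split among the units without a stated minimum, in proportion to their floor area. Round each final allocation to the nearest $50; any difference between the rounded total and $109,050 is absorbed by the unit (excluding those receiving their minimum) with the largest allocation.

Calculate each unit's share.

Minimums first: Unit G2 $39,800; Unit 2C $37,400. Balance $31,850.
Balance split over remaining floor area 15,760: Unit PH1 16,612.12 → $16,600; Unit 1B 15,237.88 → $15,250.

Unit PH1: $16,600; Unit 1B: $15,250; Unit G2: $39,800; Unit 2C: $37,400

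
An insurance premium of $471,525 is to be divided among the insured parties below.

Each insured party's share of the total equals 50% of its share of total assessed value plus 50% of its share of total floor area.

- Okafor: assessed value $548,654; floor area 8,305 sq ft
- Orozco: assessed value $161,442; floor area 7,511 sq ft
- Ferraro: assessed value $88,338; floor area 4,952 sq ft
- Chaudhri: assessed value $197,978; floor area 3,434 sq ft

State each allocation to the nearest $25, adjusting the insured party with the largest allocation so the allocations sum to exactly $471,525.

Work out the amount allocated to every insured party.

Okafor: $210,700; Orozco: $111,375; Ferraro: $69,150; Chaudhri: $80,300

Totals — assessed value 996,412, floor area 24,202.
Combined weights (50% assessed value + 50% floor area): Okafor 0.4469; Orozco 0.2362; Ferraro 0.1466; Chaudhri 0.1703.
Raw shares: Okafor 210,720.54; Orozco 111,367.04; Ferraro 69,141.43; Chaudhri 80,295.99.
Rounded to nearest $25: Okafor $210,725; Orozco $111,375; Ferraro $69,150; Chaudhri $80,300. Sum = $471,550.
Difference $471,525 − $471,550 = −$25 applied to largest allocation (Okafor): Okafor becomes $210,700.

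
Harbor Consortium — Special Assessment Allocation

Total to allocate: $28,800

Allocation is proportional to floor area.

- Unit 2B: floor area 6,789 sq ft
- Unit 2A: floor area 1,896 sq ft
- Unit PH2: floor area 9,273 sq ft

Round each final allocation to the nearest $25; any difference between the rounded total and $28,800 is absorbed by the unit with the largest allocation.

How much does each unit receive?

Total floor area = 17,958.
Pro-rata amounts: Unit 2B 6,789/17,958 × $28,800 = 10,887.80; Unit 2A 1,896/17,958 × $28,800 = 3,040.69; Unit PH2 9,273/17,958 × $28,800 = 14,871.50.
Rounded to nearest $25: Unit 2B $10,900; Unit 2A $3,050; Unit PH2 $14,875. Sum = $28,825.
Difference $28,800 − $28,825 = −$25 applied to largest allocation (Unit PH2): Unit PH2 becomes $14,850.

Unit 2B: $10,900 | Unit 2A: $3,050 | Unit PH2: $14,850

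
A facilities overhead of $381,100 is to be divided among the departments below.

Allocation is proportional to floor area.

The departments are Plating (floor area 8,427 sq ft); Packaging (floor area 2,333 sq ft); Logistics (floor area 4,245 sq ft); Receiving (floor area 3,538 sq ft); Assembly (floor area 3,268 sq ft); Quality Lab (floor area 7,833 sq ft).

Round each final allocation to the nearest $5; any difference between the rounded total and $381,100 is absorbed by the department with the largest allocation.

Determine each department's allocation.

Plating: $108,330; Packaging: $29,995; Logistics: $54,575; Receiving: $45,485; Assembly: $42,015; Quality Lab: $100,700

Combined floor area = 29,644.
Raw shares: Plating 8,427/29,644 × $381,100 = 108,336.58; Packaging 2,333/29,644 × $381,100 = 29,992.79; Logistics 4,245/29,644 × $381,100 = 54,573.25; Receiving 3,538/29,644 × $381,100 = 45,484.14; Assembly 3,268/29,644 × $381,100 = 42,013.05; Quality Lab 7,833/29,644 × $381,100 = 100,700.19.
At nearest $5: Plating $108,335; Packaging $29,995; Logistics $54,575; Receiving $45,485; Assembly $42,015; Quality Lab $100,700. Sum = $381,105.
Difference $381,100 − $381,105 = −$5 applied to largest allocation (Plating): Plating becomes $108,330.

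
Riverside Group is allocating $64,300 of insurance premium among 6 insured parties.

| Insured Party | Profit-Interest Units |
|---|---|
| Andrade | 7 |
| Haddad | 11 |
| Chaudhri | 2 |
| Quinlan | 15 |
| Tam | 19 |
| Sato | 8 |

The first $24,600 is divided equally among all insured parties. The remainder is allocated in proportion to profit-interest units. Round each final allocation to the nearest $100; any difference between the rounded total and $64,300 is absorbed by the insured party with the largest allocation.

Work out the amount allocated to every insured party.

Andrade: $8,600 | Haddad: $11,100 | Chaudhri: $5,400 | Quinlan: $13,700 | Tam: $16,300 | Sato: $9,200

$24,600 shared equally gives $4,100 per insured party.
Remainder $39,700 by profit-interest units (total 62): Andrade 4,482.26 → $4,500; Haddad 7,043.55 → $7,000; Chaudhri 1,280.65 → $1,300; Quinlan 9,604.84 → $9,600; Tam 12,166.13 → $12,200; Sato 5,122.58 → $5,100.
Totals: Andrade $4,100 + $4,500 = $8,600; Haddad $4,100 + $7,000 = $11,100; Chaudhri $4,100 + $1,300 = $5,400; Quinlan $4,100 + $9,600 = $13,700; Tam $4,100 + $12,200 = $16,300; Sato $4,100 + $5,100 = $9,200.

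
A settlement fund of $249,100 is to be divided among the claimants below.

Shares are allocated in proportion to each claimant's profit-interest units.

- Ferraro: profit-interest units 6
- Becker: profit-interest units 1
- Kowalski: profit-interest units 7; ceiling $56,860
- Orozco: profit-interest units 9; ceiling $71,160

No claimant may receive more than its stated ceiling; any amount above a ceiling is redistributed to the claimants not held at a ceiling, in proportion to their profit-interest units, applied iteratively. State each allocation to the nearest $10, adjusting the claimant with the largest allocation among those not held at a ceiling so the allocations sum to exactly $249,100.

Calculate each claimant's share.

Sum of profit-interest units: 23.
Pro-rata shares before constraints: Ferraro 64,982.61; Becker 10,830.43; Kowalski 75,813.04; Orozco 97,473.91.
Cap binds for Kowalski ($56,860), Orozco ($71,160); balance $121,080 reallocated over remaining profit-interest units 7.
Shares after redistribution: Ferraro 103,782.86 → $103,780; Becker 17,297.14 → $17,300.

Ferraro: $103,780 · Becker: $17,300 · Kowalski: $56,860 · Orozco: $71,160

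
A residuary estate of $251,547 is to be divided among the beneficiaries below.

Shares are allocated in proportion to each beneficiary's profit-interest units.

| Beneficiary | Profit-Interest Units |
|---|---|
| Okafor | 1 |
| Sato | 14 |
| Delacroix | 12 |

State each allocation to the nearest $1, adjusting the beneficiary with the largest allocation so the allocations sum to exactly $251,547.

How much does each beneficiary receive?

Okafor: $9,317 | Sato: $130,431 | Delacroix: $111,799

Total profit-interest units = 27.
Unrounded shares: Okafor 1/27 × $251,547 = 9,316.56; Sato 14/27 × $251,547 = 130,431.78; Delacroix 12/27 × $251,547 = 111,798.67.
After rounding ($1): Okafor $9,317; Sato $130,432; Delacroix $111,799. Sum = $251,548.
Difference $251,547 − $251,548 = −$1 applied to largest allocation (Sato): Sato becomes $130,431.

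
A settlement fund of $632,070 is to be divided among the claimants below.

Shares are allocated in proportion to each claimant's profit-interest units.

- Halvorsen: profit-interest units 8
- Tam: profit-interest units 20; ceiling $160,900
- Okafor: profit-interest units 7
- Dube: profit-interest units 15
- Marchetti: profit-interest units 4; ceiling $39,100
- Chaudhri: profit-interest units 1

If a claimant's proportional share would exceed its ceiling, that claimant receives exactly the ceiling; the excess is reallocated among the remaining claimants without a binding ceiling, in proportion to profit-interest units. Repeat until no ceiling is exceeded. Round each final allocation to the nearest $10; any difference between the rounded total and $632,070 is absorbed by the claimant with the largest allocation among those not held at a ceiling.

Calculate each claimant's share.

Halvorsen: $111,500; Tam: $160,900; Okafor: $97,560; Dube: $209,070; Marchetti: $39,100; Chaudhri: $13,940

Sum of profit-interest units: 55.
Pro-rata shares before constraints: Halvorsen 91,937.45; Tam 229,843.64; Okafor 80,445.27; Dube 172,382.73; Marchetti 45,968.73; Chaudhri 11,492.18.
Capped: Tam ($160,900), Marchetti ($39,100); remaining pool $432,070 reallocated over remaining profit-interest units 31.
Remaining shares: Halvorsen 111,501.94 → $111,500; Okafor 97,564.19 → $97,560; Dube 209,066.13 → $209,070; Chaudhri 13,937.74 → $13,940.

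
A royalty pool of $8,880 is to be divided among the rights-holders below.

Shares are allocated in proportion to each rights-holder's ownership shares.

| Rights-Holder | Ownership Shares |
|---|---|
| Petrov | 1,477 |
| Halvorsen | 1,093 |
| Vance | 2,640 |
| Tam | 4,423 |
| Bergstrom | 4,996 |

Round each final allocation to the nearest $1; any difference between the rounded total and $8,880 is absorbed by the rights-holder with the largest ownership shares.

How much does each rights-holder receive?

Petrov: $897; Halvorsen: $663; Vance: $1,603; Tam: $2,685; Bergstrom: $3,032

Sum of ownership shares: 14,629.
Pro-rata amounts: Petrov 1,477/14,629 × $8,880 = 896.56; Halvorsen 1,093/14,629 × $8,880 = 663.47; Vance 2,640/14,629 × $8,880 = 1,602.52; Tam 4,423/14,629 × $8,880 = 2,684.82; Bergstrom 4,996/14,629 × $8,880 = 3,032.64.
At nearest $1: Petrov $897; Halvorsen $663; Vance $1,603; Tam $2,685; Bergstrom $3,033. Sum = $8,881.
Difference $8,880 − $8,881 = −$1 applied to largest ownership shares (Bergstrom): Bergstrom becomes $3,032.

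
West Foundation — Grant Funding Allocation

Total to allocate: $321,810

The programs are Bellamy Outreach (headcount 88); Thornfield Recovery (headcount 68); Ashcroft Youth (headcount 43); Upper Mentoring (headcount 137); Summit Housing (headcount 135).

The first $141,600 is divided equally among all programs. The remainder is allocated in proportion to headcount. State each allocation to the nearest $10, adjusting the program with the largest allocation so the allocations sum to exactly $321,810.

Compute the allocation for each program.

Bellamy Outreach: $61,990 · Thornfield Recovery: $54,340 · Ashcroft Youth: $44,770 · Upper Mentoring: $80,740 · Summit Housing: $79,970

Equal tier: $141,600 ÷ 5 = $28,320 apiece.
Remainder $180,210 by headcount (total 471): Bellamy Outreach 33,669.81 → $33,670; Thornfield Recovery 26,017.58 → $26,020; Ashcroft Youth 16,452.29 → $16,450; Upper Mentoring 52,417.77 → $52,420; Summit Housing 51,652.55 → $51,650.
Totals: Bellamy Outreach $28,320 + $33,670 = $61,990; Thornfield Recovery $28,320 + $26,020 = $54,340; Ashcroft Youth $28,320 + $16,450 = $44,770; Upper Mentoring $28,320 + $52,420 = $80,740; Summit Housing $28,320 + $51,650 = $79,970.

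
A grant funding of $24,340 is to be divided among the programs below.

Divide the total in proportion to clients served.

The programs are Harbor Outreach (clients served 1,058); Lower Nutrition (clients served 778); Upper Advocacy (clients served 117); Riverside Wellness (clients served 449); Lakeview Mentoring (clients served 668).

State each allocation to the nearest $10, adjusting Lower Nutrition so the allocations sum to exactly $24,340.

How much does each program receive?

Combined clients served = 3,070.
Raw shares: Harbor Outreach 1,058/3,070 × $24,340 = 8,388.18; Lower Nutrition 778/3,070 × $24,340 = 6,168.25; Upper Advocacy 117/3,070 × $24,340 = 927.62; Riverside Wellness 449/3,070 × $24,340 = 3,559.82; Lakeview Mentoring 668/3,070 × $24,340 = 5,296.13.
At nearest $10: Harbor Outreach $8,390; Lower Nutrition $6,170; Upper Advocacy $930; Riverside Wellness $3,560; Lakeview Mentoring $5,300. Sum = $24,350.
Difference $24,340 − $24,350 = −$10 applied to Lower Nutrition: Lower Nutrition becomes $6,160.

Harbor Outreach: $8,390; Lower Nutrition: $6,160; Upper Advocacy: $930; Riverside Wellness: $3,560; Lakeview Mentoring: $5,300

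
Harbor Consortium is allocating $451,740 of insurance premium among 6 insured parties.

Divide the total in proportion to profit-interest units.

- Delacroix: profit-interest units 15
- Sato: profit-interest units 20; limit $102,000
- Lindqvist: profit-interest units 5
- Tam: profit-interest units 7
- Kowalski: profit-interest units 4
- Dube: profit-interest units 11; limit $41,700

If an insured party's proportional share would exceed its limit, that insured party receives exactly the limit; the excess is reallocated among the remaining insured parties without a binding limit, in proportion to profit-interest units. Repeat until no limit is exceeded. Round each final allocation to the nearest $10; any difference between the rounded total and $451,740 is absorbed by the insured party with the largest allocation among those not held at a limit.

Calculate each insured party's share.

Combined profit-interest units = 62.
Proportional shares (ignoring caps): Delacroix 109,291.94; Sato 145,722.58; Lindqvist 36,430.65; Tam 51,002.90; Kowalski 29,144.52; Dube 80,147.42.
Held at cap: Sato ($102,000), Dube ($41,700); residual $308,040 reallocated over remaining profit-interest units 31.
Remaining shares: Delacroix 149,051.61 → $149,050; Lindqvist 49,683.87 → $49,680; Tam 69,557.42 → $69,560; Kowalski 39,747.10 → $39,750.

Delacroix: $149,050 · Sato: $102,000 · Lindqvist: $49,680 · Tam: $69,560 · Kowalski: $39,750 · Dube: $41,700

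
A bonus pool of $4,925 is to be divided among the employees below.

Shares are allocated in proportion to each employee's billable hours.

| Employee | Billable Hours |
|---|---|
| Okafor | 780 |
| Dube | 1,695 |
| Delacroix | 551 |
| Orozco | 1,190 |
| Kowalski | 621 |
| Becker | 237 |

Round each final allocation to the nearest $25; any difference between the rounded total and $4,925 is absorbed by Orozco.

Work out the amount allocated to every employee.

Billable hours total: 5,074.
Proportional shares: Okafor 780/5,074 × $4,925 = 757.09; Dube 1,695/5,074 × $4,925 = 1,645.23; Delacroix 551/5,074 × $4,925 = 534.82; Orozco 1,190/5,074 × $4,925 = 1,155.06; Kowalski 621/5,074 × $4,925 = 602.76; Becker 237/5,074 × $4,925 = 230.04.
Rounded to nearest $25: Okafor $750; Dube $1,650; Delacroix $525; Orozco $1,150; Kowalski $600; Becker $225. Sum = $4,900.
Difference $4,925 − $4,900 = +$25 applied to Orozco: Orozco becomes $1,175.

Okafor: $750 · Dube: $1,650 · Delacroix: $525 · Orozco: $1,175 · Kowalski: $600 · Becker: $225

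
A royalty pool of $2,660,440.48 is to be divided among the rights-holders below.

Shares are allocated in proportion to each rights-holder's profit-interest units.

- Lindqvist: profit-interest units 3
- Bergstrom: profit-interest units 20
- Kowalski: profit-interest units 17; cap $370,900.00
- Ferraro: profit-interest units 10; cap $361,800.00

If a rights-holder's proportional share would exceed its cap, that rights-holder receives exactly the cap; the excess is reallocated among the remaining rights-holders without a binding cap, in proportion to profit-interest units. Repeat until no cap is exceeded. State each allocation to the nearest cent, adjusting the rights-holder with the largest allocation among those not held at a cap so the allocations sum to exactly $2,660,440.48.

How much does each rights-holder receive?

Total profit-interest units = 50.
Proportional shares (ignoring caps): Lindqvist 159,626.4288; Bergstrom 1,064,176.1920; Kowalski 904,549.7632; Ferraro 532,088.0960.
Held at cap: Kowalski ($370,900.00), Ferraro ($361,800.00); residual $1,927,740.48 reallocated over remaining profit-interest units 23.
Redistributed shares: Lindqvist 251,444.4104 → $251,444.41; Bergstrom 1,676,296.0696 → $1,676,296.07.

Lindqvist: $251,444.41 | Bergstrom: $1,676,296.07 | Kowalski: $370,900.00 | Ferraro: $361,800.00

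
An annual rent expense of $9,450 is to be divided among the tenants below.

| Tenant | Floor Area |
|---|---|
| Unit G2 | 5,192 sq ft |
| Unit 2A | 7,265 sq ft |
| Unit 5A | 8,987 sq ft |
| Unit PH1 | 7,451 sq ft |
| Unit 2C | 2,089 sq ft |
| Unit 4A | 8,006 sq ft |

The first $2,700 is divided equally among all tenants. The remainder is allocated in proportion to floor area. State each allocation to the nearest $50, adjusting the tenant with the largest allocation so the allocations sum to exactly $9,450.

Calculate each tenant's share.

Unit G2: $1,350; Unit 2A: $1,700; Unit 5A: $2,000; Unit PH1: $1,750; Unit 2C: $800; Unit 4A: $1,850

$2,700 shared equally gives $450 per tenant.
Remainder $6,750 by floor area (total 38,990): Unit G2 898.85 → $900; Unit 2A 1,257.73 → $1,250; Unit 5A 1,555.84 → $1,550; Unit PH1 1,289.93 → $1,300; Unit 2C 361.65 → $350; Unit 4A 1,386.01 → $1,400.
Totals: Unit G2 $450 + $900 = $1,350; Unit 2A $450 + $1,250 = $1,700; Unit 5A $450 + $1,550 = $2,000; Unit PH1 $450 + $1,300 = $1,750; Unit 2C $450 + $350 = $800; Unit 4A $450 + $1,400 = $1,850.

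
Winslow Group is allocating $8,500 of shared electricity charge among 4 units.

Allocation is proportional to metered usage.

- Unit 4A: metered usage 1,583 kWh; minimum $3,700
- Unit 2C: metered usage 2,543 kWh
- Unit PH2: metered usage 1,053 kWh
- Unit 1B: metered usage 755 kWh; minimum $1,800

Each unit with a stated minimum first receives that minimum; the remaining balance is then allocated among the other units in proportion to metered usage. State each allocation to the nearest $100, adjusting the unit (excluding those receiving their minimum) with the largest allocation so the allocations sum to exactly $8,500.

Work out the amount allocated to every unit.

Unit 4A: $3,700 · Unit 2C: $2,100 · Unit PH2: $900 · Unit 1B: $1,800

Guaranteed amounts: Unit 4A $3,700; Unit 1B $1,800. Residual $3,000.
Residual split over remaining metered usage 3,596: Unit 2C 2,121.52 → $2,100; Unit PH2 878.48 → $900.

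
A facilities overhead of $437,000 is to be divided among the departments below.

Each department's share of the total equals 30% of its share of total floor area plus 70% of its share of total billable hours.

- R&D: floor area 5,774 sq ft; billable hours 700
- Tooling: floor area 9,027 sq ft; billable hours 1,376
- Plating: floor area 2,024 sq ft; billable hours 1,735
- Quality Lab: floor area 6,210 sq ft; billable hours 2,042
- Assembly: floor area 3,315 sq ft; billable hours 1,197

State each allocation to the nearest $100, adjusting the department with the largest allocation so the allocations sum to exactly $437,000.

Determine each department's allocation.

Floor area total 26,350; billable hours total 7,050.
Blended shares (30% floor area + 70% billable hours): R&D 0.1352; Tooling 0.2394; Plating 0.1953; Quality Lab 0.2735; Assembly 0.1566.
Proportional shares: R&D 59,100.62; Tooling 104,617.06; Plating 85,351.85; Quality Lab 119,499.34; Assembly 68,431.14.
Rounded to nearest $100: R&D $59,100; Tooling $104,600; Plating $85,400; Quality Lab $119,500; Assembly $68,400. Sum = $437,000.
Rounded total matches; no reconciliation needed.

R&D: $59,100 | Tooling: $104,600 | Plating: $85,400 | Quality Lab: $119,500 | Assembly: $68,400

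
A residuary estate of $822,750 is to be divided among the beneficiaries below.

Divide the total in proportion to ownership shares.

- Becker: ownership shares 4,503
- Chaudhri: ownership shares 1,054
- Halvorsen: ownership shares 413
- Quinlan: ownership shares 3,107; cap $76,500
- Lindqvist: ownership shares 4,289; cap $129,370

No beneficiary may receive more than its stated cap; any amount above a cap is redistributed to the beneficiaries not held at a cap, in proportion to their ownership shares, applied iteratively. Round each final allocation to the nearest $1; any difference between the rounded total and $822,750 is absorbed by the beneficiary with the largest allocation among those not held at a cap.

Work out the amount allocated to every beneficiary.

Becker: $465,295 · Chaudhri: $108,910 · Halvorsen: $42,675 · Quinlan: $76,500 · Lindqvist: $129,370

Sum of ownership shares: 13,366.
Pro-rata shares before constraints: Becker 277,184.14; Chaudhri 64,879.43; Halvorsen 25,422.40; Quinlan 191,252.75; Lindqvist 264,011.28.
Held at cap: Quinlan ($76,500), Lindqvist ($129,370); residual $616,880 reallocated over remaining ownership shares 5,970.
Shares after redistribution: Becker 465,294.91 → $465,295; Chaudhri 108,909.80 → $108,910; Halvorsen 42,675.28 → $42,675.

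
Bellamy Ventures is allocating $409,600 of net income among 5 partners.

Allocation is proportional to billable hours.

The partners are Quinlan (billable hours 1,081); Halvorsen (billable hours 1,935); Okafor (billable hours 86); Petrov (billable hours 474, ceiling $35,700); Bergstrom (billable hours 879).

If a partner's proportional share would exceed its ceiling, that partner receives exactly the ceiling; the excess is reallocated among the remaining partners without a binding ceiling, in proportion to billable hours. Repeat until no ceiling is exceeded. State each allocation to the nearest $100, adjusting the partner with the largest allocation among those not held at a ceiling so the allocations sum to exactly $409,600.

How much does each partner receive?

Billable hours total: 4,455.
Pro-rata shares before constraints: Quinlan 99,388.91; Halvorsen 177,907.07; Okafor 7,906.98; Petrov 43,580.34; Bergstrom 80,816.70.
Capped: Petrov ($35,700); remaining pool $373,900 reallocated over remaining billable hours 3,981.
Shares after redistribution: Quinlan 101,528.74 → $101,500; Halvorsen 181,737.38 → $181,700; Okafor 8,077.22 → $8,100; Bergstrom 82,556.67 → $82,600.

Quinlan: $101,500 · Halvorsen: $181,700 · Okafor: $8,100 · Petrov: $35,700 · Bergstrom: $82,600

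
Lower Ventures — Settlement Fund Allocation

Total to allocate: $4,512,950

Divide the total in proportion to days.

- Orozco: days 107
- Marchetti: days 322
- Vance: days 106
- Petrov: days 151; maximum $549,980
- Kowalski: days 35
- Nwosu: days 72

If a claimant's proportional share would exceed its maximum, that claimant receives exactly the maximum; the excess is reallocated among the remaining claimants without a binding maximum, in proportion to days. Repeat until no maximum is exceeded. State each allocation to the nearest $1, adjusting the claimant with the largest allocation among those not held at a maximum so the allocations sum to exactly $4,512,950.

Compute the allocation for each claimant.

Orozco: $660,495 · Marchetti: $1,987,658 · Vance: $654,322 · Petrov: $549,980 · Kowalski: $216,050 · Nwosu: $444,445

Sum of days: 793.
Pro-rata shares before constraints: Orozco 608,935.25; Marchetti 1,832,496.72; Vance 603,244.26; Petrov 859,338.52; Kowalski 199,184.43; Nwosu 409,750.82.
Held at cap: Petrov ($549,980); residual $3,962,970 reallocated over remaining days 642.
Shares after redistribution: Orozco 660,495.00 → $660,495; Marchetti 1,987,657.85 → $1,987,658; Vance 654,322.15 → $654,322; Kowalski 216,049.77 → $216,050; Nwosu 444,445.23 → $444,445.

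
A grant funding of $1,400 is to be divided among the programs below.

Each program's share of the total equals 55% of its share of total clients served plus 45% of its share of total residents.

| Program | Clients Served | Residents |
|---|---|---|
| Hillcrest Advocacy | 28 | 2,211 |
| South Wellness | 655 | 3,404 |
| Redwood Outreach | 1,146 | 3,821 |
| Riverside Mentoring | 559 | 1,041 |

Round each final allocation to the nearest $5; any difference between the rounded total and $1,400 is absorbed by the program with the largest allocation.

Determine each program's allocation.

Hillcrest Advocacy: $140 · South Wellness: $415 · Redwood Outreach: $600 · Riverside Mentoring: $245

Totals — clients served 2,388, residents 10,477.
Blended shares (55% clients served + 45% residents): Hillcrest Advocacy 0.1014; South Wellness 0.2971; Redwood Outreach 0.4281; Riverside Mentoring 0.1735.
Pro-rata amounts: Hillcrest Advocacy 141.98; South Wellness 415.89; Redwood Outreach 599.29; Riverside Mentoring 242.84.
After rounding ($5): Hillcrest Advocacy $140; South Wellness $415; Redwood Outreach $600; Riverside Mentoring $245. Sum = $1,400.
No rounding difference to absorb.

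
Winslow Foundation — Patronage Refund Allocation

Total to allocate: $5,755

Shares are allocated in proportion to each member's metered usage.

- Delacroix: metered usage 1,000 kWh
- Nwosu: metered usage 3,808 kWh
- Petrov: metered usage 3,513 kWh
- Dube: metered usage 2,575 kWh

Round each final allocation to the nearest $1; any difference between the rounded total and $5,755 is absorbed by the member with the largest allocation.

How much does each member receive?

Delacroix: $528 | Nwosu: $2,012 | Petrov: $1,855 | Dube: $1,360

Metered usage total: 10,896.
Pro-rata amounts: Delacroix 1,000/10,896 × $5,755 = 528.18; Nwosu 3,808/10,896 × $5,755 = 2,011.29; Petrov 3,513/10,896 × $5,755 = 1,855.48; Dube 2,575/10,896 × $5,755 = 1,360.05.
After rounding ($1): Delacroix $528; Nwosu $2,011; Petrov $1,855; Dube $1,360. Sum = $5,754.
Difference $5,755 − $5,754 = +$1 applied to largest allocation (Nwosu): Nwosu becomes $2,012.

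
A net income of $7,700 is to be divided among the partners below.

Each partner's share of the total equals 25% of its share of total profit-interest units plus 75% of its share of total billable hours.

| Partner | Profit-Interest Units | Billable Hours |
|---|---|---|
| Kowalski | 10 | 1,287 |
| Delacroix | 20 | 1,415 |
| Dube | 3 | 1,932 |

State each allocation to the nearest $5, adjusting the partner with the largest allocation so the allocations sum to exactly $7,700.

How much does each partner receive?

Profit-interest units total 33; billable hours total 4,634.
Composite weights (25% profit-interest units + 75% billable hours): Kowalski 0.2841; Delacroix 0.3805; Dube 0.3354.
Unrounded shares: Kowalski 2,187.22; Delacroix 2,930.07; Dube 2,582.70.
Rounded to nearest $5: Kowalski $2,185; Delacroix $2,930; Dube $2,585. Sum = $7,700.
Rounded total matches; no reconciliation needed.

Kowalski: $2,185; Delacroix: $2,930; Dube: $2,585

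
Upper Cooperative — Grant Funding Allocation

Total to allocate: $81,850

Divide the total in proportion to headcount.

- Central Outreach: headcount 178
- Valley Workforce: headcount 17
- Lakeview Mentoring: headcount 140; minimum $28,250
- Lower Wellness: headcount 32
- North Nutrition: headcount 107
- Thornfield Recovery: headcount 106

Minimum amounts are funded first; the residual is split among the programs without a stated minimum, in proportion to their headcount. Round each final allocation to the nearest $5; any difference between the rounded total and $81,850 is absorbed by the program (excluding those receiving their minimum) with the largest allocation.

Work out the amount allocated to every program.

Minimums first: Lakeview Mentoring $28,250. Residual $53,600.
Residual split over remaining headcount 440: Central Outreach 21,683.64 → $21,685; Valley Workforce 2,070.91 → $2,070; Lower Wellness 3,898.18 → $3,900; North Nutrition 13,034.55 → $13,035; Thornfield Recovery 12,912.73 → $12,915.
Rounding difference −$5 applied to Central Outreach → $21,680.

Central Outreach: $21,680 · Valley Workforce: $2,070 · Lakeview Mentoring: $28,250 · Lower Wellness: $3,900 · North Nutrition: $13,035 · Thornfield Recovery: $12,915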